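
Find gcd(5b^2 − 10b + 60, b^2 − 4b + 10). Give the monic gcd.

1

Apply the Euclidean algorithm:
  5b^2 − 10b + 60 = (5)(b^2 − 4b + 10) + (10b + 10)
  b^2 − 4b + 10 = ((1/10)b − 1/2)(10b + 10) + (15)
  10b + 10 = ((2/3)b + 2/3)(15) + (0)
The last nonzero remainder is the constant 15, so the polynomials are coprime and gcd = 1.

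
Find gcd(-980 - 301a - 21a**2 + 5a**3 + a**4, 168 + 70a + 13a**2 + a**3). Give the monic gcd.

Repeated division with remainder:
  a**4 + 5a**3 - 21a**2 - 301a - 980 = (a - 8)(a**3 + 13a**2 + 70a + 168) + (13a**2 + 91a + 364)
  a**3 + 13a**2 + 70a + 168 = ((1/13)a + 6/13)(13a**2 + 91a + 364) + (0)
Last nonzero remainder: 13a**2 + 91a + 364. Dividing through by 13 gives the monic gcd a**2 + 7a + 28.

28 + 7a + a**2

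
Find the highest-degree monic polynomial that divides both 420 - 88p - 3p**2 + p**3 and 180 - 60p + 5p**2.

-6 + p

Repeated division with remainder:
  p**3 - 3p**2 - 88p + 420 = ((1/5)p + 9/5)(5p**2 - 60p + 180) + (-16p + 96)
  5p**2 - 60p + 180 = (-(5/16)p + 15/8)(-16p + 96) + (0)
Last nonzero remainder: -16p + 96. Dividing through by -16 gives the monic gcd p - 6.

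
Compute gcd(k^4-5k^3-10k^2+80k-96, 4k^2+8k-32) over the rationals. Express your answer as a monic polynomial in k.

By polynomial division,
  k^4-5k^3-10k^2+80k-96 = ((1/4)k^2-(7/4)k+3)(4k^2+8k-32) + (0)
Last nonzero remainder: 4k^2+8k-32. Dividing through by 4 gives the monic gcd k^2+2k-8.

k^2+2k-8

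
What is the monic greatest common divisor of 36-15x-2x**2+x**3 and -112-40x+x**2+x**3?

Apply the Euclidean algorithm:
  x**3-2x**2-15x+36 = (x**3+x**2-40x-112) + (-3x**2+25x+148)
  x**3+x**2-40x-112 = (-(1/3)x-28/9)(-3x**2+25x+148) + ((784/9)x+3136/9)
  -3x**2+25x+148 = (-(27/784)x+333/784)((784/9)x+3136/9) + (0)
Last nonzero remainder: (784/9)x+3136/9. Dividing through by 784/9 gives the monic gcd x+4.

4+x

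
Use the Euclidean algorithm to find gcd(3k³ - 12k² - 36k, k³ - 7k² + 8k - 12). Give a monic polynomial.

k - 6

Euclidean algorithm in ℚ[k]:
  3k³ - 12k² - 36k = (3)(k³ - 7k² + 8k - 12) + (9k² - 60k + 36)
  k³ - 7k² + 8k - 12 = ((1/9)k - 1/27)(9k² - 60k + 36) + ((16/9)k - 32/3)
  9k² - 60k + 36 = ((81/16)k - 27/8)((16/9)k - 32/3) + (0)
Last nonzero remainder: (16/9)k - 32/3. Dividing through by 16/9 gives the monic gcd k - 6.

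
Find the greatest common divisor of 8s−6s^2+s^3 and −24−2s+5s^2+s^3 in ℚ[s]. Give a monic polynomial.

−2+s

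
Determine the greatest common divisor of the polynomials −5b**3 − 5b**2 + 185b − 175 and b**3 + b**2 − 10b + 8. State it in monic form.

Apply the Euclidean algorithm:
  −5b**3 − 5b**2 + 185b − 175 = (−5)(b**3 + b**2 − 10b + 8) + (135b − 135)
  b**3 + b**2 − 10b + 8 = ((1/135)b**2 + (2/135)b − 8/135)(135b − 135) + (0)
Last nonzero remainder: 135b − 135. Dividing through by 135 gives the monic gcd b − 1.

b − 1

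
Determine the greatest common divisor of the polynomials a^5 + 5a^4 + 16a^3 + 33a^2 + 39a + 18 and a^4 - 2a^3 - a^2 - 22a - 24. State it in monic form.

a^3 + 2a^2 + 7a + 6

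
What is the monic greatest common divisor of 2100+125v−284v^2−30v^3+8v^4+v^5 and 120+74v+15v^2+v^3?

20+9v+v^2

Repeated division with remainder:
  v^5+8v^4−30v^3−284v^2+125v+2100 = (v^2−7v+1)(v^3+15v^2+74v+120) + (99v^2+891v+1980)
  v^3+15v^2+74v+120 = ((1/99)v+2/33)(99v^2+891v+1980) + (0)
Last nonzero remainder: 99v^2+891v+1980. Dividing through by 99 gives the monic gcd v^2+9v+20.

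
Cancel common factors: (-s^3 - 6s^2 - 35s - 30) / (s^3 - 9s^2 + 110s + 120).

(-s^2 - 5s - 30)/(s^2 - 10s + 120)

By polynomial division,
  -s^3 - 6s^2 - 35s - 30 = (-1)(s^3 - 9s^2 + 110s + 120) + (-15s^2 + 75s + 90)
  s^3 - 9s^2 + 110s + 120 = (-(1/15)s + 4/15)(-15s^2 + 75s + 90) + (96s + 96)
  -15s^2 + 75s + 90 = (-(5/32)s + 15/16)(96s + 96) + (0)
Last nonzero remainder: 96s + 96. Dividing through by 96 gives the monic gcd s + 1.
Cancel s + 1 from numerator and denominator to get the reduced form.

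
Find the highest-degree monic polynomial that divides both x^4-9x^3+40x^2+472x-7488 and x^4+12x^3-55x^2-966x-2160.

Apply the Euclidean algorithm:
  x^4-9x^3+40x^2+472x-7488 = (x^4+12x^3-55x^2-966x-2160) + (-21x^3+95x^2+1438x-5328)
  x^4+12x^3-55x^2-966x-2160 = (-(1/21)x-347/441)(-21x^3+95x^2+1438x-5328) + ((38908/441)x^2-(38908/441)x-311264/49)
  -21x^3+95x^2+1438x-5328 = (-(9261/38908)x+16317/19454)((38908/441)x^2-(38908/441)x-311264/49) + (0)
Last nonzero remainder: (38908/441)x^2-(38908/441)x-311264/49. Dividing through by 38908/441 gives the monic gcd x^2-x-72.

x^2-x-72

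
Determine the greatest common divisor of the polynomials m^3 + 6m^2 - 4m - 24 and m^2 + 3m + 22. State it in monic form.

1

Euclidean algorithm in ℚ[m]:
  m^3 + 6m^2 - 4m - 24 = (m + 3)(m^2 + 3m + 22) + (-35m - 90)
  m^2 + 3m + 22 = (-(1/35)m - 3/245)(-35m - 90) + (1024/49)
  -35m - 90 = (-(1715/1024)m - 2205/512)(1024/49) + (0)
The last nonzero remainder is the constant 1024/49, so the polynomials are coprime and gcd = 1.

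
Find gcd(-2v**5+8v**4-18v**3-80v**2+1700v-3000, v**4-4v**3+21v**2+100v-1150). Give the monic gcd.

Euclidean algorithm in ℚ[v]:
  -2v**5+8v**4-18v**3-80v**2+1700v-3000 = (-2v)(v**4-4v**3+21v**2+100v-1150) + (24v**3+120v**2-600v-3000)
  v**4-4v**3+21v**2+100v-1150 = ((1/24)v-3/8)(24v**3+120v**2-600v-3000) + (91v**2-2275)
  24v**3+120v**2-600v-3000 = ((24/91)v+120/91)(91v**2-2275) + (0)
Last nonzero remainder: 91v**2-2275. Dividing through by 91 gives the monic gcd v**2-25.

v**2-25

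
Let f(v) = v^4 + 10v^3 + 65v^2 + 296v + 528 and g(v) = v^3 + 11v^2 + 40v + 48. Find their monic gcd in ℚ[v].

v^2 + 8v + 16

By polynomial division,
  v^4 + 10v^3 + 65v^2 + 296v + 528 = (v - 1)(v^3 + 11v^2 + 40v + 48) + (36v^2 + 288v + 576)
  v^3 + 11v^2 + 40v + 48 = ((1/36)v + 1/12)(36v^2 + 288v + 576) + (0)
Last nonzero remainder: 36v^2 + 288v + 576. Dividing through by 36 gives the monic gcd v^2 + 8v + 16.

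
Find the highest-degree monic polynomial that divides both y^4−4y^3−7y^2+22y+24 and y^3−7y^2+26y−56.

y−4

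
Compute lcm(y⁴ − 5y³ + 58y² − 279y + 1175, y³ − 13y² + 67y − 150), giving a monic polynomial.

y⁵ − 11y⁴ + 88y³ − 627y² + 2849y − 7050

Repeated division with remainder:
  y⁴ − 5y³ + 58y² − 279y + 1175 = (y + 8)(y³ − 13y² + 67y − 150) + (95y² − 665y + 2375)
  y³ − 13y² + 67y − 150 = ((1/95)y − 6/95)(95y² − 665y + 2375) + (0)
Last nonzero remainder: 95y² − 665y + 2375. Dividing through by 95 gives the monic gcd y² − 7y + 25.
Then lcm(f, g) = f·g / gcd(f, g); expanding and making the result monic gives the answer.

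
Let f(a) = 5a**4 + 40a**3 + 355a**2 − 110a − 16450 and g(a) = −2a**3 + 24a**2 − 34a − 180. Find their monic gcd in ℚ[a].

Apply the Euclidean algorithm:
  5a**4 + 40a**3 + 355a**2 − 110a − 16450 = (−(5/2)a − 50)(−2a**3 + 24a**2 − 34a − 180) + (1470a**2 − 2260a − 25450)
  −2a**3 + 24a**2 − 34a − 180 = (−(1/735)a + 1538/108045)(1470a**2 − 2260a − 25450) + (−(787760/21609)a + 3938800/21609)
  1470a**2 − 2260a − 25450 = (−(3176523/78776)a − 10998981/78776)(−(787760/21609)a + 3938800/21609) + (0)
Last nonzero remainder: −(787760/21609)a + 3938800/21609. Dividing through by −787760/21609 gives the monic gcd a − 5.

a − 5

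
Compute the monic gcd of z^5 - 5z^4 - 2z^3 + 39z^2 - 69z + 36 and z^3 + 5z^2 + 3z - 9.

z^2 + 2z - 3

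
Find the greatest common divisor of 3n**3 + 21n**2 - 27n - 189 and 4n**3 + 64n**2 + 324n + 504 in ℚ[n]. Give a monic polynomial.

Euclidean algorithm in ℚ[n]:
  3n**3 + 21n**2 - 27n - 189 = (3/4)(4n**3 + 64n**2 + 324n + 504) + (-27n**2 - 270n - 567)
  4n**3 + 64n**2 + 324n + 504 = (-(4/27)n - 8/9)(-27n**2 - 270n - 567) + (0)
Last nonzero remainder: -27n**2 - 270n - 567. Dividing through by -27 gives the monic gcd n**2 + 10n + 21.

n**2 + 10n + 21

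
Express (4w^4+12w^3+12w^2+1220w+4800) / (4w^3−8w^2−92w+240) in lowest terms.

(w^3−2w^2+13w+240)/(w^2−7w+12)

By polynomial division,
  4w^4+12w^3+12w^2+1220w+4800 = (w+5)(4w^3−8w^2−92w+240) + (144w^2+1440w+3600)
  4w^3−8w^2−92w+240 = ((1/36)w−1/3)(144w^2+1440w+3600) + (288w+1440)
  144w^2+1440w+3600 = ((1/2)w+5/2)(288w+1440) + (0)
Last nonzero remainder: 288w+1440. Dividing through by 288 gives the monic gcd w+5.
Cancel w+5 from numerator and denominator to get the reduced form.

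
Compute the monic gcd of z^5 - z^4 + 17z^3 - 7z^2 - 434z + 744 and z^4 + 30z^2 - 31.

Apply the Euclidean algorithm:
  z^5 - z^4 + 17z^3 - 7z^2 - 434z + 744 = (z - 1)(z^4 + 30z^2 - 31) + (-13z^3 + 23z^2 - 403z + 713)
  z^4 + 30z^2 - 31 = (-(1/13)z - 23/169)(-13z^3 + 23z^2 - 403z + 713) + ((360/169)z^2 + 11160/169)
  -13z^3 + 23z^2 - 403z + 713 = (-(2197/360)z + 3887/360)((360/169)z^2 + 11160/169) + (0)
Last nonzero remainder: (360/169)z^2 + 11160/169. Dividing through by 360/169 gives the monic gcd z^2 + 31.

z^2 + 31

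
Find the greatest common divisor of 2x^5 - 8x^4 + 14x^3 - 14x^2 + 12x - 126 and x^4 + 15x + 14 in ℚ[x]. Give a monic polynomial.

x^2 - 3x + 7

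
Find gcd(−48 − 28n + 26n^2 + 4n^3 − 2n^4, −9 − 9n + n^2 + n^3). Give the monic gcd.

Repeated division with remainder:
  −2n^4 + 4n^3 + 26n^2 − 28n − 48 = (−2n + 6)(n^3 + n^2 − 9n − 9) + (2n^2 + 8n + 6)
  n^3 + n^2 − 9n − 9 = ((1/2)n − 3/2)(2n^2 + 8n + 6) + (0)
Last nonzero remainder: 2n^2 + 8n + 6. Dividing through by 2 gives the monic gcd n^2 + 4n + 3.

3 + 4n + n^2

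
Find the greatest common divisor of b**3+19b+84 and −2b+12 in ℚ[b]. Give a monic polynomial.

By polynomial division,
  b**3+19b+84 = (−(1/2)b**2−3b−55/2)(−2b+12) + (414)
  −2b+12 = (−(1/207)b+2/69)(414) + (0)
The last nonzero remainder is the constant 414, so the polynomials are coprime and gcd = 1.

1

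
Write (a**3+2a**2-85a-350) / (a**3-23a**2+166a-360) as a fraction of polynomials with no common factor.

(a**2+12a+35)/(a**2-13a+36)

Apply the Euclidean algorithm:
  a**3+2a**2-85a-350 = (a**3-23a**2+166a-360) + (25a**2-251a+10)
  a**3-23a**2+166a-360 = ((1/25)a-324/625)(25a**2-251a+10) + ((22176/625)a-44352/125)
  25a**2-251a+10 = ((15625/22176)a-625/22176)((22176/625)a-44352/125) + (0)
Last nonzero remainder: (22176/625)a-44352/125. Dividing through by 22176/625 gives the monic gcd a-10.
Cancel a-10 from numerator and denominator to get the reduced form.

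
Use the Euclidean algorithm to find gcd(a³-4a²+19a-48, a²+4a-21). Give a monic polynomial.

Repeated division with remainder:
  a³-4a²+19a-48 = (a-8)(a²+4a-21) + (72a-216)
  a²+4a-21 = ((1/72)a+7/72)(72a-216) + (0)
Last nonzero remainder: 72a-216. Dividing through by 72 gives the monic gcd a-3.

a-3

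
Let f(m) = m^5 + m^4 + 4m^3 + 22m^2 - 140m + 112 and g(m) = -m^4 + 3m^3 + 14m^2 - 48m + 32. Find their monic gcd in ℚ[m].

m^3 + m^2 - 10m + 8

Euclidean algorithm in ℚ[m]:
  m^5 + m^4 + 4m^3 + 22m^2 - 140m + 112 = (-m - 4)(-m^4 + 3m^3 + 14m^2 - 48m + 32) + (30m^3 + 30m^2 - 300m + 240)
  -m^4 + 3m^3 + 14m^2 - 48m + 32 = (-(1/30)m + 2/15)(30m^3 + 30m^2 - 300m + 240) + (0)
Last nonzero remainder: 30m^3 + 30m^2 - 300m + 240. Dividing through by 30 gives the monic gcd m^3 + m^2 - 10m + 8.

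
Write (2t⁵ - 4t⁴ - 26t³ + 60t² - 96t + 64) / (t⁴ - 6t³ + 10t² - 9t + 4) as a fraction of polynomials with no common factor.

(2t³ + 6t² - 4t + 16)/(t² - t + 1)

By polynomial division,
  2t⁵ - 4t⁴ - 26t³ + 60t² - 96t + 64 = (2t + 8)(t⁴ - 6t³ + 10t² - 9t + 4) + (2t³ - 2t² - 32t + 32)
  t⁴ - 6t³ + 10t² - 9t + 4 = ((1/2)t - 5/2)(2t³ - 2t² - 32t + 32) + (21t² - 105t + 84)
  2t³ - 2t² - 32t + 32 = ((2/21)t + 8/21)(21t² - 105t + 84) + (0)
Last nonzero remainder: 21t² - 105t + 84. Dividing through by 21 gives the monic gcd t² - 5t + 4.
Cancel t² - 5t + 4 from numerator and denominator to get the reduced form.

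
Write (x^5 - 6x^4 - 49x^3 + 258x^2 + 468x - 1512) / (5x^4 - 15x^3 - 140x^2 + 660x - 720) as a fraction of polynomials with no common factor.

Apply the Euclidean algorithm:
  x^5 - 6x^4 - 49x^3 + 258x^2 + 468x - 1512 = ((1/5)x - 3/5)(5x^4 - 15x^3 - 140x^2 + 660x - 720) + (-30x^3 + 42x^2 + 1008x - 1944)
  5x^4 - 15x^3 - 140x^2 + 660x - 720 = (-(1/6)x + 4/15)(-30x^3 + 42x^2 + 1008x - 1944) + ((84/5)x^2 + (336/5)x - 1008/5)
  -30x^3 + 42x^2 + 1008x - 1944 = (-(25/14)x + 135/14)((84/5)x^2 + (336/5)x - 1008/5) + (0)
Last nonzero remainder: (84/5)x^2 + (336/5)x - 1008/5. Dividing through by 84/5 gives the monic gcd x^2 + 4x - 12.
Cancel x^2 + 4x - 12 from numerator and denominator to get the reduced form.

(x^3 - 10x^2 + 3x + 126)/(5x^2 - 35x + 60)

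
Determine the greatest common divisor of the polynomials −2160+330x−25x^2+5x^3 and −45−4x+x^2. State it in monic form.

1

Repeated division with remainder:
  5x^3−25x^2+330x−2160 = (5x−5)(x^2−4x−45) + (535x−2385)
  x^2−4x−45 = ((1/535)x+49/57245)(535x−2385) + (−491832/11449)
  535x−2385 = (−(6125215/491832)x+3033985/54648)(−491832/11449) + (0)
The last nonzero remainder is the constant −491832/11449, so the polynomials are coprime and gcd = 1.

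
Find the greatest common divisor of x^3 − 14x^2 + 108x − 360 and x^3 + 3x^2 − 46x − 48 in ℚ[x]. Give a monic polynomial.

Repeated division with remainder:
  x^3 − 14x^2 + 108x − 360 = (x^3 + 3x^2 − 46x − 48) + (−17x^2 + 154x − 312)
  x^3 + 3x^2 − 46x − 48 = (−(1/17)x − 205/289)(−17x^2 + 154x − 312) + ((12972/289)x − 77832/289)
  −17x^2 + 154x − 312 = (−(4913/12972)x + 3757/3243)((12972/289)x − 77832/289) + (0)
Last nonzero remainder: (12972/289)x − 77832/289. Dividing through by 12972/289 gives the monic gcd x − 6.

x − 6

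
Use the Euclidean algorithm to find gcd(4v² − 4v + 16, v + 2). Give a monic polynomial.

By polynomial division,
  4v² − 4v + 16 = (4v − 12)(v + 2) + (40)
  v + 2 = ((1/40)v + 1/20)(40) + (0)
The last nonzero remainder is the constant 40, so the polynomials are coprime and gcd = 1.

1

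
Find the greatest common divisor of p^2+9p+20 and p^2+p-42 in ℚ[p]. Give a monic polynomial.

Euclidean algorithm in ℚ[p]:
  p^2+9p+20 = (p^2+p-42) + (8p+62)
  p^2+p-42 = ((1/8)p-27/32)(8p+62) + (165/16)
  8p+62 = ((128/165)p+992/165)(165/16) + (0)
The last nonzero remainder is the constant 165/16, so the polynomials are coprime and gcd = 1.

1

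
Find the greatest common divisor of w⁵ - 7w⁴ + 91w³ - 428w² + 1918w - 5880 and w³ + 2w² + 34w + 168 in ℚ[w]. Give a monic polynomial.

w² - 2w + 42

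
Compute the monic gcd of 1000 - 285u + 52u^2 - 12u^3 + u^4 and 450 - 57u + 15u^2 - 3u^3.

By polynomial division,
  u^4 - 12u^3 + 52u^2 - 285u + 1000 = (-(1/3)u + 7/3)(-3u^3 + 15u^2 - 57u + 450) + (-2u^2 - 2u - 50)
  -3u^3 + 15u^2 - 57u + 450 = ((3/2)u - 9)(-2u^2 - 2u - 50) + (0)
Last nonzero remainder: -2u^2 - 2u - 50. Dividing through by -2 gives the monic gcd u^2 + u + 25.

25 + u + u^2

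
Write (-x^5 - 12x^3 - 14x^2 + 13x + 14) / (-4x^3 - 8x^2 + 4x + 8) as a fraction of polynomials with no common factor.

(x^3 + 13x + 14)/(4x + 8)

Apply the Euclidean algorithm:
  -x^5 - 12x^3 - 14x^2 + 13x + 14 = ((1/4)x^2 - (1/2)x + 17/4)(-4x^3 - 8x^2 + 4x + 8) + (20x^2 - 20)
  -4x^3 - 8x^2 + 4x + 8 = (-(1/5)x - 2/5)(20x^2 - 20) + (0)
Last nonzero remainder: 20x^2 - 20. Dividing through by 20 gives the monic gcd x^2 - 1.
Cancel x^2 - 1 from numerator and denominator to get the reduced form.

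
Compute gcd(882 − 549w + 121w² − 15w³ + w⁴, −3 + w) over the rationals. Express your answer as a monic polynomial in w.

−3 + w

Euclidean algorithm in ℚ[w]:
  w⁴ − 15w³ + 121w² − 549w + 882 = (w³ − 12w² + 85w − 294)(w − 3) + (0)
The last nonzero remainder w − 3 is already monic.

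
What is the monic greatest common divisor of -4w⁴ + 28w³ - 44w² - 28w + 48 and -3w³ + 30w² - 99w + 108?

w² - 7w + 12

Euclidean algorithm in ℚ[w]:
  -4w⁴ + 28w³ - 44w² - 28w + 48 = ((4/3)w + 4)(-3w³ + 30w² - 99w + 108) + (-32w² + 224w - 384)
  -3w³ + 30w² - 99w + 108 = ((3/32)w - 9/32)(-32w² + 224w - 384) + (0)
Last nonzero remainder: -32w² + 224w - 384. Dividing through by -32 gives the monic gcd w² - 7w + 12.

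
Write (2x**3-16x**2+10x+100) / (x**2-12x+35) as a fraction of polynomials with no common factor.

Apply the Euclidean algorithm:
  2x**3-16x**2+10x+100 = (2x+8)(x**2-12x+35) + (36x-180)
  x**2-12x+35 = ((1/36)x-7/36)(36x-180) + (0)
Last nonzero remainder: 36x-180. Dividing through by 36 gives the monic gcd x-5.
Cancel x-5 from numerator and denominator to get the reduced form.

(2x**2-6x-20)/(x-7)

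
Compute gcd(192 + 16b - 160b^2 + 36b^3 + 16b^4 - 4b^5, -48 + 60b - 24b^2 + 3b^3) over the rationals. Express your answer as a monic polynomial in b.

-16 + 20b - 8b^2 + b^3

Euclidean algorithm in ℚ[b]:
  -4b^5 + 16b^4 + 36b^3 - 160b^2 + 16b + 192 = (-(4/3)b^2 - (16/3)b - 4)(3b^3 - 24b^2 + 60b - 48) + (0)
Last nonzero remainder: 3b^3 - 24b^2 + 60b - 48. Dividing through by 3 gives the monic gcd b^3 - 8b^2 + 20b - 16.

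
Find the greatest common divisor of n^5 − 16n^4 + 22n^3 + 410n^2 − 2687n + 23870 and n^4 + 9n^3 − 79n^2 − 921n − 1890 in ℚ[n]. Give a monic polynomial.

Apply the Euclidean algorithm:
  n^5 − 16n^4 + 22n^3 + 410n^2 − 2687n + 23870 = (n − 25)(n^4 + 9n^3 − 79n^2 − 921n − 1890) + (326n^3 − 644n^2 − 23822n − 23380)
  n^4 + 9n^3 − 79n^2 − 921n − 1890 = ((1/326)n + 1789/53138)(326n^3 − 644n^2 − 23822n − 23380) + ((418600/26569)n^2 − (1255800/26569)n − 29302000/26569)
  326n^3 − 644n^2 − 23822n − 23380 = ((4330747/209300)n + 4437023/209300)((418600/26569)n^2 − (1255800/26569)n − 29302000/26569) + (0)
Last nonzero remainder: (418600/26569)n^2 − (1255800/26569)n − 29302000/26569. Dividing through by 418600/26569 gives the monic gcd n^2 − 3n − 70.

n^2 − 3n − 70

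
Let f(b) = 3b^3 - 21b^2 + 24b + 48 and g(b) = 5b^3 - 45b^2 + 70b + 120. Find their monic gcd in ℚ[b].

b^2 - 3b - 4

Apply the Euclidean algorithm:
  3b^3 - 21b^2 + 24b + 48 = (3/5)(5b^3 - 45b^2 + 70b + 120) + (6b^2 - 18b - 24)
  5b^3 - 45b^2 + 70b + 120 = ((5/6)b - 5)(6b^2 - 18b - 24) + (0)
Last nonzero remainder: 6b^2 - 18b - 24. Dividing through by 6 gives the monic gcd b^2 - 3b - 4.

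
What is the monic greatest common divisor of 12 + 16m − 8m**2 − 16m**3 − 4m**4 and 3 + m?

3 + m

Repeated division with remainder:
  −4m**4 − 16m**3 − 8m**2 + 16m + 12 = (−4m**3 − 4m**2 + 4m + 4)(m + 3) + (0)
The last nonzero remainder m + 3 is already monic.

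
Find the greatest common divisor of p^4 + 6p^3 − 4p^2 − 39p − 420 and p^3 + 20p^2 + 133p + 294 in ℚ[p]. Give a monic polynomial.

Repeated division with remainder:
  p^4 + 6p^3 − 4p^2 − 39p − 420 = (p − 14)(p^3 + 20p^2 + 133p + 294) + (143p^2 + 1529p + 3696)
  p^3 + 20p^2 + 133p + 294 = ((1/143)p + 11/169)(143p^2 + 1529p + 3696) + ((1290/169)p + 9030/169)
  143p^2 + 1529p + 3696 = ((24167/1290)p + 14872/215)((1290/169)p + 9030/169) + (0)
Last nonzero remainder: (1290/169)p + 9030/169. Dividing through by 1290/169 gives the monic gcd p + 7.

p + 7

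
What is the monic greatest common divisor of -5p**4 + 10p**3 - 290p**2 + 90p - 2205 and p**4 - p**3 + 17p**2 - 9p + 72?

p**2 + 9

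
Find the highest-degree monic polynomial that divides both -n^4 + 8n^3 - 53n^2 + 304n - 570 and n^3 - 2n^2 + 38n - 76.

n^2 + 38

By polynomial division,
  -n^4 + 8n^3 - 53n^2 + 304n - 570 = (-n + 6)(n^3 - 2n^2 + 38n - 76) + (-3n^2 - 114)
  n^3 - 2n^2 + 38n - 76 = (-(1/3)n + 2/3)(-3n^2 - 114) + (0)
Last nonzero remainder: -3n^2 - 114. Dividing through by -3 gives the monic gcd n^2 + 38.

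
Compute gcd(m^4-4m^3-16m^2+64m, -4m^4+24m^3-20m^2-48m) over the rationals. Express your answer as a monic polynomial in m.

m^2-4m

Apply the Euclidean algorithm:
  m^4-4m^3-16m^2+64m = (-1/4)(-4m^4+24m^3-20m^2-48m) + (2m^3-21m^2+52m)
  -4m^4+24m^3-20m^2-48m = (-2m-9)(2m^3-21m^2+52m) + (-105m^2+420m)
  2m^3-21m^2+52m = (-(2/105)m+13/105)(-105m^2+420m) + (0)
Last nonzero remainder: -105m^2+420m. Dividing through by -105 gives the monic gcd m^2-4m.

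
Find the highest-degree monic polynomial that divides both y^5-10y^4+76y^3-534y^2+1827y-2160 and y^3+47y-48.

Repeated division with remainder:
  y^5-10y^4+76y^3-534y^2+1827y-2160 = (y^2-10y+29)(y^3+47y-48) + (-16y^2-16y-768)
  y^3+47y-48 = (-(1/16)y+1/16)(-16y^2-16y-768) + (0)
Last nonzero remainder: -16y^2-16y-768. Dividing through by -16 gives the monic gcd y^2+y+48.

y^2+y+48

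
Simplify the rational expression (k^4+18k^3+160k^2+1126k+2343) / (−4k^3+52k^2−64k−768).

Repeated division with remainder:
  k^4+18k^3+160k^2+1126k+2343 = (−(1/4)k−31/4)(−4k^3+52k^2−64k−768) + (547k^2+438k−3609)
  −4k^3+52k^2−64k−768 = (−(4/547)k+30196/299209)(547k^2+438k−3609) + (−(40271716/299209)k−120815148/299209)
  547k^2+438k−3609 = (−(163667323/40271716)k+359948427/40271716)(−(40271716/299209)k−120815148/299209) + (0)
Last nonzero remainder: −(40271716/299209)k−120815148/299209. Dividing through by −40271716/299209 gives the monic gcd k+3.
Cancel k+3 from numerator and denominator to get the reduced form.

(−k^3−15k^2−115k−781)/(4k^2−64k+256)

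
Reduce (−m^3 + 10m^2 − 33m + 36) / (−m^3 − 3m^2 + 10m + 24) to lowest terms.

(m^2 − 7m + 12)/(m^2 + 6m + 8)

Euclidean algorithm in ℚ[m]:
  −m^3 + 10m^2 − 33m + 36 = (−m^3 − 3m^2 + 10m + 24) + (13m^2 − 43m + 12)
  −m^3 − 3m^2 + 10m + 24 = (−(1/13)m − 82/169)(13m^2 − 43m + 12) + (−(1680/169)m + 5040/169)
  13m^2 − 43m + 12 = (−(2197/1680)m + 169/420)(−(1680/169)m + 5040/169) + (0)
Last nonzero remainder: −(1680/169)m + 5040/169. Dividing through by −1680/169 gives the monic gcd m − 3.
Cancel m − 3 from numerator and denominator to get the reduced form.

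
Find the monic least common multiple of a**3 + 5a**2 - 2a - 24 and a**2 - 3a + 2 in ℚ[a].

a**4 + 4a**3 - 7a**2 - 22a + 24

Apply the Euclidean algorithm:
  a**3 + 5a**2 - 2a - 24 = (a + 8)(a**2 - 3a + 2) + (20a - 40)
  a**2 - 3a + 2 = ((1/20)a - 1/20)(20a - 40) + (0)
Last nonzero remainder: 20a - 40. Dividing through by 20 gives the monic gcd a - 2.
Then lcm(f, g) = f·g / gcd(f, g); expanding and making the result monic gives the answer.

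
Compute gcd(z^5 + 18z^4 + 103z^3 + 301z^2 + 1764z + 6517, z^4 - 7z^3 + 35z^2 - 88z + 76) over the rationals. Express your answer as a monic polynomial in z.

Repeated division with remainder:
  z^5 + 18z^4 + 103z^3 + 301z^2 + 1764z + 6517 = (z + 25)(z^4 - 7z^3 + 35z^2 - 88z + 76) + (243z^3 - 486z^2 + 3888z + 4617)
  z^4 - 7z^3 + 35z^2 - 88z + 76 = ((1/243)z - 5/243)(243z^3 - 486z^2 + 3888z + 4617) + (9z^2 - 27z + 171)
  243z^3 - 486z^2 + 3888z + 4617 = (27z + 27)(9z^2 - 27z + 171) + (0)
Last nonzero remainder: 9z^2 - 27z + 171. Dividing through by 9 gives the monic gcd z^2 - 3z + 19.

z^2 - 3z + 19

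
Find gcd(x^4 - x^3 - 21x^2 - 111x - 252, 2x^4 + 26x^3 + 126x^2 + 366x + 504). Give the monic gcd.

Repeated division with remainder:
  x^4 - x^3 - 21x^2 - 111x - 252 = (1/2)(2x^4 + 26x^3 + 126x^2 + 366x + 504) + (-14x^3 - 84x^2 - 294x - 504)
  2x^4 + 26x^3 + 126x^2 + 366x + 504 = (-(1/7)x - 1)(-14x^3 - 84x^2 - 294x - 504) + (0)
Last nonzero remainder: -14x^3 - 84x^2 - 294x - 504. Dividing through by -14 gives the monic gcd x^3 + 6x^2 + 21x + 36.

x^3 + 6x^2 + 21x + 36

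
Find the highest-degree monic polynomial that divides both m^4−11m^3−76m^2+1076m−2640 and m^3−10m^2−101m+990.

m^2−m−110

By polynomial division,
  m^4−11m^3−76m^2+1076m−2640 = (m−1)(m^3−10m^2−101m+990) + (15m^2−15m−1650)
  m^3−10m^2−101m+990 = ((1/15)m−3/5)(15m^2−15m−1650) + (0)
Last nonzero remainder: 15m^2−15m−1650. Dividing through by 15 gives the monic gcd m^2−m−110.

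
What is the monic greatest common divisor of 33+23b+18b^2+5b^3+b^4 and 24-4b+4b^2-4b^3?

3+b+b^2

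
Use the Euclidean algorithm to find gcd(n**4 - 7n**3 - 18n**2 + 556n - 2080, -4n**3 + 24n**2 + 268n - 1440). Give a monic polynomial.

n**2 + 3n - 40

Apply the Euclidean algorithm:
  n**4 - 7n**3 - 18n**2 + 556n - 2080 = (-(1/4)n + 1/4)(-4n**3 + 24n**2 + 268n - 1440) + (43n**2 + 129n - 1720)
  -4n**3 + 24n**2 + 268n - 1440 = (-(4/43)n + 36/43)(43n**2 + 129n - 1720) + (0)
Last nonzero remainder: 43n**2 + 129n - 1720. Dividing through by 43 gives the monic gcd n**2 + 3n - 40.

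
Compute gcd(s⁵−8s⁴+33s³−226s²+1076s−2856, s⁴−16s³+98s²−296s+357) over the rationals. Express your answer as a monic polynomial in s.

s²−6s+17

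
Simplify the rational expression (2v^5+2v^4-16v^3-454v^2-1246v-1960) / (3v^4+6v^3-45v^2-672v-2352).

(2v^2+6v+10)/(3v+12)

Repeated division with remainder:
  2v^5+2v^4-16v^3-454v^2-1246v-1960 = ((2/3)v-2/3)(3v^4+6v^3-45v^2-672v-2352) + (18v^3-36v^2-126v-3528)
  3v^4+6v^3-45v^2-672v-2352 = ((1/6)v+2/3)(18v^3-36v^2-126v-3528) + (0)
Last nonzero remainder: 18v^3-36v^2-126v-3528. Dividing through by 18 gives the monic gcd v^3-2v^2-7v-196.
Cancel v^3-2v^2-7v-196 from numerator and denominator to get the reduced form.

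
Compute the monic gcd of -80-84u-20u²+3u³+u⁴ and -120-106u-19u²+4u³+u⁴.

-40-22u+u²+u³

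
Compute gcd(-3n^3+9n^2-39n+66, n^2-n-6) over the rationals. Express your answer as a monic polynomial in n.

Euclidean algorithm in ℚ[n]:
  -3n^3+9n^2-39n+66 = (-3n+6)(n^2-n-6) + (-51n+102)
  n^2-n-6 = (-(1/51)n-1/51)(-51n+102) + (-4)
  -51n+102 = ((51/4)n-51/2)(-4) + (0)
The last nonzero remainder is the constant -4, so the polynomials are coprime and gcd = 1.

1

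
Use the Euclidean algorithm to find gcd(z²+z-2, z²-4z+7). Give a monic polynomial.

Apply the Euclidean algorithm:
  z²+z-2 = (z²-4z+7) + (5z-9)
  z²-4z+7 = ((1/5)z-11/25)(5z-9) + (76/25)
  5z-9 = ((125/76)z-225/76)(76/25) + (0)
The last nonzero remainder is the constant 76/25, so the polynomials are coprime and gcd = 1.

1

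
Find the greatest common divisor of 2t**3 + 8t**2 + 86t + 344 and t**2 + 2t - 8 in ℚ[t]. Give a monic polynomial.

Euclidean algorithm in ℚ[t]:
  2t**3 + 8t**2 + 86t + 344 = (2t + 4)(t**2 + 2t - 8) + (94t + 376)
  t**2 + 2t - 8 = ((1/94)t - 1/47)(94t + 376) + (0)
Last nonzero remainder: 94t + 376. Dividing through by 94 gives the monic gcd t + 4.

t + 4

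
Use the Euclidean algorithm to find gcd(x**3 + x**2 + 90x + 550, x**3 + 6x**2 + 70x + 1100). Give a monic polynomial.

Repeated division with remainder:
  x**3 + x**2 + 90x + 550 = (x**3 + 6x**2 + 70x + 1100) + (-5x**2 + 20x - 550)
  x**3 + 6x**2 + 70x + 1100 = (-(1/5)x - 2)(-5x**2 + 20x - 550) + (0)
Last nonzero remainder: -5x**2 + 20x - 550. Dividing through by -5 gives the monic gcd x**2 - 4x + 110.

x**2 - 4x + 110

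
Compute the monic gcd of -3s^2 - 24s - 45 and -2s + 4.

Apply the Euclidean algorithm:
  -3s^2 - 24s - 45 = ((3/2)s + 15)(-2s + 4) + (-105)
  -2s + 4 = ((2/105)s - 4/105)(-105) + (0)
The last nonzero remainder is the constant -105, so the polynomials are coprime and gcd = 1.

1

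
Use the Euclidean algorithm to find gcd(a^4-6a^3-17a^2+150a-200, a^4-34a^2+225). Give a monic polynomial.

a^2-25

Apply the Euclidean algorithm:
  a^4-6a^3-17a^2+150a-200 = (a^4-34a^2+225) + (-6a^3+17a^2+150a-425)
  a^4-34a^2+225 = (-(1/6)a-17/36)(-6a^3+17a^2+150a-425) + (-(35/36)a^2+875/36)
  -6a^3+17a^2+150a-425 = ((216/35)a-612/35)(-(35/36)a^2+875/36) + (0)
Last nonzero remainder: -(35/36)a^2+875/36. Dividing through by -35/36 gives the monic gcd a^2-25.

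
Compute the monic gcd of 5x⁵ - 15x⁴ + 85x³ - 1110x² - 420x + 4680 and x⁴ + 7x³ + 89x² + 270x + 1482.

Apply the Euclidean algorithm:
  5x⁵ - 15x⁴ + 85x³ - 1110x² - 420x + 4680 = (5x - 50)(x⁴ + 7x³ + 89x² + 270x + 1482) + (-10x³ + 1990x² + 5670x + 78780)
  x⁴ + 7x³ + 89x² + 270x + 1482 = (-(1/10)x - 103/5)(-10x³ + 1990x² + 5670x + 78780) + (41650x² + 124950x + 1624350)
  -10x³ + 1990x² + 5670x + 78780 = (-(1/4165)x + 202/4165)(41650x² + 124950x + 1624350) + (0)
Last nonzero remainder: 41650x² + 124950x + 1624350. Dividing through by 41650 gives the monic gcd x² + 3x + 39.

x² + 3x + 39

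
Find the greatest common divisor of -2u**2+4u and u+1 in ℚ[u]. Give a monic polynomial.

1

By polynomial division,
  -2u**2+4u = (-2u+6)(u+1) + (-6)
  u+1 = (-(1/6)u-1/6)(-6) + (0)
The last nonzero remainder is the constant -6, so the polynomials are coprime and gcd = 1.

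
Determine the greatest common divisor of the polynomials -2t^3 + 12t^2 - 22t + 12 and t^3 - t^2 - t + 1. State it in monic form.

Apply the Euclidean algorithm:
  -2t^3 + 12t^2 - 22t + 12 = (-2)(t^3 - t^2 - t + 1) + (10t^2 - 24t + 14)
  t^3 - t^2 - t + 1 = ((1/10)t + 7/50)(10t^2 - 24t + 14) + ((24/25)t - 24/25)
  10t^2 - 24t + 14 = ((125/12)t - 175/12)((24/25)t - 24/25) + (0)
Last nonzero remainder: (24/25)t - 24/25. Dividing through by 24/25 gives the monic gcd t - 1.

t - 1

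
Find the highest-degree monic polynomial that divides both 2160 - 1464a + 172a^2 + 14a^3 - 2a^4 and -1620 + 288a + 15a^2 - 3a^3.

540 - 96a - 5a^2 + a^3

Repeated division with remainder:
  -2a^4 + 14a^3 + 172a^2 - 1464a + 2160 = ((2/3)a - 4/3)(-3a^3 + 15a^2 + 288a - 1620) + (0)
Last nonzero remainder: -3a^3 + 15a^2 + 288a - 1620. Dividing through by -3 gives the monic gcd a^3 - 5a^2 - 96a + 540.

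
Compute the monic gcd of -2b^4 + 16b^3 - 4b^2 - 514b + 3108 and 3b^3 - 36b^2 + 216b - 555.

By polynomial division,
  -2b^4 + 16b^3 - 4b^2 - 514b + 3108 = (-(2/3)b - 8/3)(3b^3 - 36b^2 + 216b - 555) + (44b^2 - 308b + 1628)
  3b^3 - 36b^2 + 216b - 555 = ((3/44)b - 15/44)(44b^2 - 308b + 1628) + (0)
Last nonzero remainder: 44b^2 - 308b + 1628. Dividing through by 44 gives the monic gcd b^2 - 7b + 37.

b^2 - 7b + 37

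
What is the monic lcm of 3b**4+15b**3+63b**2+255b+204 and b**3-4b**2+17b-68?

Apply the Euclidean algorithm:
  3b**4+15b**3+63b**2+255b+204 = (3b+27)(b**3-4b**2+17b-68) + (120b**2+2040)
  b**3-4b**2+17b-68 = ((1/120)b-1/30)(120b**2+2040) + (0)
Last nonzero remainder: 120b**2+2040. Dividing through by 120 gives the monic gcd b**2+17.
Then lcm(f, g) = f·g / gcd(f, g); expanding and making the result monic gives the answer.

b**5+b**4+b**3+b**2-272b-272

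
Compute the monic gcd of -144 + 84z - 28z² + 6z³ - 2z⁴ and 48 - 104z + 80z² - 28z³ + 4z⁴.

6 - 4z + z²

Euclidean algorithm in ℚ[z]:
  -2z⁴ + 6z³ - 28z² + 84z - 144 = (-1/2)(4z⁴ - 28z³ + 80z² - 104z + 48) + (-8z³ + 12z² + 32z - 120)
  4z⁴ - 28z³ + 80z² - 104z + 48 = (-(1/2)z + 11/4)(-8z³ + 12z² + 32z - 120) + (63z² - 252z + 378)
  -8z³ + 12z² + 32z - 120 = (-(8/63)z - 20/63)(63z² - 252z + 378) + (0)
Last nonzero remainder: 63z² - 252z + 378. Dividing through by 63 gives the monic gcd z² - 4z + 6.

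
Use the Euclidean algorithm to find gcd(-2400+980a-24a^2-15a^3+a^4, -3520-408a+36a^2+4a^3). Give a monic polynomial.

-80-2a+a^2

Apply the Euclidean algorithm:
  a^4-15a^3-24a^2+980a-2400 = ((1/4)a-6)(4a^3+36a^2-408a-3520) + (294a^2-588a-23520)
  4a^3+36a^2-408a-3520 = ((2/147)a+22/147)(294a^2-588a-23520) + (0)
Last nonzero remainder: 294a^2-588a-23520. Dividing through by 294 gives the monic gcd a^2-2a-80.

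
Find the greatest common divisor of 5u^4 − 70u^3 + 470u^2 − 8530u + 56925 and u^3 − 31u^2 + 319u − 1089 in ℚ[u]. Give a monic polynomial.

u^2 − 20u + 99

Euclidean algorithm in ℚ[u]:
  5u^4 − 70u^3 + 470u^2 − 8530u + 56925 = (5u + 85)(u^3 − 31u^2 + 319u − 1089) + (1510u^2 − 30200u + 149490)
  u^3 − 31u^2 + 319u − 1089 = ((1/1510)u − 11/1510)(1510u^2 − 30200u + 149490) + (0)
Last nonzero remainder: 1510u^2 − 30200u + 149490. Dividing through by 1510 gives the monic gcd u^2 − 20u + 99.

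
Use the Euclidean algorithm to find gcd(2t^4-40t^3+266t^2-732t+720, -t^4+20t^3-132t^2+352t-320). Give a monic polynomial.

t^2-14t+40

Euclidean algorithm in ℚ[t]:
  2t^4-40t^3+266t^2-732t+720 = (-2)(-t^4+20t^3-132t^2+352t-320) + (2t^2-28t+80)
  -t^4+20t^3-132t^2+352t-320 = (-(1/2)t^2+3t-4)(2t^2-28t+80) + (0)
Last nonzero remainder: 2t^2-28t+80. Dividing through by 2 gives the monic gcd t^2-14t+40.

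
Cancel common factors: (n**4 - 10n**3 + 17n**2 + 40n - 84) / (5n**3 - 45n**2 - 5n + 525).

Repeated division with remainder:
  n**4 - 10n**3 + 17n**2 + 40n - 84 = ((1/5)n - 1/5)(5n**3 - 45n**2 - 5n + 525) + (9n**2 - 66n + 21)
  5n**3 - 45n**2 - 5n + 525 = ((5/9)n - 25/27)(9n**2 - 66n + 21) + (-(700/9)n + 4900/9)
  9n**2 - 66n + 21 = (-(81/700)n + 27/700)(-(700/9)n + 4900/9) + (0)
Last nonzero remainder: -(700/9)n + 4900/9. Dividing through by -700/9 gives the monic gcd n - 7.
Cancel n - 7 from numerator and denominator to get the reduced form.

(n**3 - 3n**2 - 4n + 12)/(5n**2 - 10n - 75)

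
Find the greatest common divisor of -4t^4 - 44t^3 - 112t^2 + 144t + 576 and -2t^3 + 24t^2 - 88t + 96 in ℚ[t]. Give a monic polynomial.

t - 2

By polynomial division,
  -4t^4 - 44t^3 - 112t^2 + 144t + 576 = (2t + 46)(-2t^3 + 24t^2 - 88t + 96) + (-1040t^2 + 4000t - 3840)
  -2t^3 + 24t^2 - 88t + 96 = ((1/520)t - 53/3380)(-1040t^2 + 4000t - 3840) + (-(3024/169)t + 6048/169)
  -1040t^2 + 4000t - 3840 = ((10985/189)t - 6760/63)(-(3024/169)t + 6048/169) + (0)
Last nonzero remainder: -(3024/169)t + 6048/169. Dividing through by -3024/169 gives the monic gcd t - 2.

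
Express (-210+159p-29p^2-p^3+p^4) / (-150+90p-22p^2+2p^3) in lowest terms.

By polynomial division,
  p^4-p^3-29p^2+159p-210 = ((1/2)p+5)(2p^3-22p^2+90p-150) + (36p^2-216p+540)
  2p^3-22p^2+90p-150 = ((1/18)p-5/18)(36p^2-216p+540) + (0)
Last nonzero remainder: 36p^2-216p+540. Dividing through by 36 gives the monic gcd p^2-6p+15.
Cancel p^2-6p+15 from numerator and denominator to get the reduced form.

(-14+5p+p^2)/(-10+2p)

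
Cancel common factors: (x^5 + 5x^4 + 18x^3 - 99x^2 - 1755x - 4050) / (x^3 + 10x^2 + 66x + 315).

Apply the Euclidean algorithm:
  x^5 + 5x^4 + 18x^3 - 99x^2 - 1755x - 4050 = (x^2 - 5x + 2)(x^3 + 10x^2 + 66x + 315) + (-104x^2 - 312x - 4680)
  x^3 + 10x^2 + 66x + 315 = (-(1/104)x - 7/104)(-104x^2 - 312x - 4680) + (0)
Last nonzero remainder: -104x^2 - 312x - 4680. Dividing through by -104 gives the monic gcd x^2 + 3x + 45.
Cancel x^2 + 3x + 45 from numerator and denominator to get the reduced form.

(x^3 + 2x^2 - 33x - 90)/(x + 7)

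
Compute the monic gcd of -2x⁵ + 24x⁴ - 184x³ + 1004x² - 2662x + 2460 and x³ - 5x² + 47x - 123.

x³ - 5x² + 47x - 123

Repeated division with remainder:
  -2x⁵ + 24x⁴ - 184x³ + 1004x² - 2662x + 2460 = (-2x² + 14x - 20)(x³ - 5x² + 47x - 123) + (0)
The last nonzero remainder x³ - 5x² + 47x - 123 is already monic.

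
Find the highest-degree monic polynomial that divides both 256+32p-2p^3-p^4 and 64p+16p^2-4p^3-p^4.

Euclidean algorithm in ℚ[p]:
  -p^4-2p^3+32p+256 = (-p^4-4p^3+16p^2+64p) + (2p^3-16p^2-32p+256)
  -p^4-4p^3+16p^2+64p = (-(1/2)p-6)(2p^3-16p^2-32p+256) + (-96p^2+1536)
  2p^3-16p^2-32p+256 = (-(1/48)p+1/6)(-96p^2+1536) + (0)
Last nonzero remainder: -96p^2+1536. Dividing through by -96 gives the monic gcd p^2-16.

-16+p^2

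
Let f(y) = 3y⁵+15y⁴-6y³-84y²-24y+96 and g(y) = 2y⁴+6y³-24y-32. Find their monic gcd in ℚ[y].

Apply the Euclidean algorithm:
  3y⁵+15y⁴-6y³-84y²-24y+96 = ((3/2)y+3)(2y⁴+6y³-24y-32) + (-24y³-48y²+96y+192)
  2y⁴+6y³-24y-32 = (-(1/12)y-1/12)(-24y³-48y²+96y+192) + (4y²-16)
  -24y³-48y²+96y+192 = (-6y-12)(4y²-16) + (0)
Last nonzero remainder: 4y²-16. Dividing through by 4 gives the monic gcd y²-4.

y²-4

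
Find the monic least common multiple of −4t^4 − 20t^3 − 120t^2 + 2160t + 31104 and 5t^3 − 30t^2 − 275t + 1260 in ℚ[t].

t^6 + 8t^5 + 17t^4 − 590t^3 − 10236t^2 − 8208t + 217728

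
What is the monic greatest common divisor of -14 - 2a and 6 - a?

Repeated division with remainder:
  -2a - 14 = (2)(-a + 6) + (-26)
  -a + 6 = ((1/26)a - 3/13)(-26) + (0)
The last nonzero remainder is the constant -26, so the polynomials are coprime and gcd = 1.

1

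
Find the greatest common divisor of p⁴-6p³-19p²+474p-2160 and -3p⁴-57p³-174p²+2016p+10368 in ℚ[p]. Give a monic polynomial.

Repeated division with remainder:
  p⁴-6p³-19p²+474p-2160 = (-1/3)(-3p⁴-57p³-174p²+2016p+10368) + (-25p³-77p²+1146p+1296)
  -3p⁴-57p³-174p²+2016p+10368 = ((3/25)p+1194/625)(-25p³-77p²+1146p+1296) + (-(102762/625)p²-(205524/625)p+4932576/625)
  -25p³-77p²+1146p+1296 = ((15625/102762)p+625/3806)(-(102762/625)p²-(205524/625)p+4932576/625) + (0)
Last nonzero remainder: -(102762/625)p²-(205524/625)p+4932576/625. Dividing through by -102762/625 gives the monic gcd p²+2p-48.

p²+2p-48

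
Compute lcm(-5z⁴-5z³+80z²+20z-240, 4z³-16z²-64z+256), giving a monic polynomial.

z⁶-7z⁵-8z⁴+140z³-176z²-448z+768

Euclidean algorithm in ℚ[z]:
  -5z⁴-5z³+80z²+20z-240 = (-(5/4)z-25/4)(4z³-16z²-64z+256) + (-100z²-60z+1360)
  4z³-16z²-64z+256 = (-(1/25)z+23/125)(-100z²-60z+1360) + ((36/25)z+144/25)
  -100z²-60z+1360 = (-(625/9)z+2125/9)((36/25)z+144/25) + (0)
Last nonzero remainder: (36/25)z+144/25. Dividing through by 36/25 gives the monic gcd z+4.
Then lcm(f, g) = f·g / gcd(f, g); expanding and making the result monic gives the answer.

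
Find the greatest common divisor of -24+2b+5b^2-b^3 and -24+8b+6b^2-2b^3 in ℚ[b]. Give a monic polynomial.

Apply the Euclidean algorithm:
  -b^3+5b^2+2b-24 = (1/2)(-2b^3+6b^2+8b-24) + (2b^2-2b-12)
  -2b^3+6b^2+8b-24 = (-b+2)(2b^2-2b-12) + (0)
Last nonzero remainder: 2b^2-2b-12. Dividing through by 2 gives the monic gcd b^2-b-6.

-6-b+b^2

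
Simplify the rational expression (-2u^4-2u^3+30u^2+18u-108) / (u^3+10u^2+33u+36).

By polynomial division,
  -2u^4-2u^3+30u^2+18u-108 = (-2u+18)(u^3+10u^2+33u+36) + (-84u^2-504u-756)
  u^3+10u^2+33u+36 = (-(1/84)u-1/21)(-84u^2-504u-756) + (0)
Last nonzero remainder: -84u^2-504u-756. Dividing through by -84 gives the monic gcd u^2+6u+9.
Cancel u^2+6u+9 from numerator and denominator to get the reduced form.

(-2u^2+10u-12)/(u+4)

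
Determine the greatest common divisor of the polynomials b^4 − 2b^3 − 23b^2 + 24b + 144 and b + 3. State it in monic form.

Euclidean algorithm in ℚ[b]:
  b^4 − 2b^3 − 23b^2 + 24b + 144 = (b^3 − 5b^2 − 8b + 48)(b + 3) + (0)
The last nonzero remainder b + 3 is already monic.

b + 3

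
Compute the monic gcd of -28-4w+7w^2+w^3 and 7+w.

7+w

By polynomial division,
  w^3+7w^2-4w-28 = (w^2-4)(w+7) + (0)
The last nonzero remainder w+7 is already monic.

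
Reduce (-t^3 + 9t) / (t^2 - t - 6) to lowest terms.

(-t^2 - 3t)/(t + 2)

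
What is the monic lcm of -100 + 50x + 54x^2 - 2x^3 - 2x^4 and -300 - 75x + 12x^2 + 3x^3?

200 - 50x - 133x^2 - 23x^3 + 5x^4 + x^5

Euclidean algorithm in ℚ[x]:
  -2x^4 - 2x^3 + 54x^2 + 50x - 100 = (-(2/3)x + 2)(3x^3 + 12x^2 - 75x - 300) + (-20x^2 + 500)
  3x^3 + 12x^2 - 75x - 300 = (-(3/20)x - 3/5)(-20x^2 + 500) + (0)
Last nonzero remainder: -20x^2 + 500. Dividing through by -20 gives the monic gcd x^2 - 25.
Then lcm(f, g) = f·g / gcd(f, g); expanding and making the result monic gives the answer.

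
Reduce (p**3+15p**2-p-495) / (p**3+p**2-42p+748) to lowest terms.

Euclidean algorithm in ℚ[p]:
  p**3+15p**2-p-495 = (p**3+p**2-42p+748) + (14p**2+41p-1243)
  p**3+p**2-42p+748 = ((1/14)p-27/196)(14p**2+41p-1243) + ((10277/196)p+113047/196)
  14p**2+41p-1243 = ((2744/10277)p-22148/10277)((10277/196)p+113047/196) + (0)
Last nonzero remainder: (10277/196)p+113047/196. Dividing through by 10277/196 gives the monic gcd p+11.
Cancel p+11 from numerator and denominator to get the reduced form.

(p**2+4p-45)/(p**2-10p+68)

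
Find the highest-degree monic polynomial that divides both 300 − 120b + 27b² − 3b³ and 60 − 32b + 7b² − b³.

By polynomial division,
  −3b³ + 27b² − 120b + 300 = (3)(−b³ + 7b² − 32b + 60) + (6b² − 24b + 120)
  −b³ + 7b² − 32b + 60 = (−(1/6)b + 1/2)(6b² − 24b + 120) + (0)
Last nonzero remainder: 6b² − 24b + 120. Dividing through by 6 gives the monic gcd b² − 4b + 20.

20 − 4b + b²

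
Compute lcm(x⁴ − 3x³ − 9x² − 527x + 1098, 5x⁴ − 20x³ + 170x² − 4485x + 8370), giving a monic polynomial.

x⁶ + 4x⁵ + 63x⁴ − 869x³ − 3428x² − 41325x + 102114

Repeated division with remainder:
  x⁴ − 3x³ − 9x² − 527x + 1098 = (1/5)(5x⁴ − 20x³ + 170x² − 4485x + 8370) + (x³ − 43x² + 370x − 576)
  5x⁴ − 20x³ + 170x² − 4485x + 8370 = (5x + 195)(x³ − 43x² + 370x − 576) + (6705x² − 73755x + 120690)
  x³ − 43x² + 370x − 576 = ((1/6705)x − 32/6705)(6705x² − 73755x + 120690) + (0)
Last nonzero remainder: 6705x² − 73755x + 120690. Dividing through by 6705 gives the monic gcd x² − 11x + 18.
Then lcm(f, g) = f·g / gcd(f, g); expanding and making the result monic gives the answer.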